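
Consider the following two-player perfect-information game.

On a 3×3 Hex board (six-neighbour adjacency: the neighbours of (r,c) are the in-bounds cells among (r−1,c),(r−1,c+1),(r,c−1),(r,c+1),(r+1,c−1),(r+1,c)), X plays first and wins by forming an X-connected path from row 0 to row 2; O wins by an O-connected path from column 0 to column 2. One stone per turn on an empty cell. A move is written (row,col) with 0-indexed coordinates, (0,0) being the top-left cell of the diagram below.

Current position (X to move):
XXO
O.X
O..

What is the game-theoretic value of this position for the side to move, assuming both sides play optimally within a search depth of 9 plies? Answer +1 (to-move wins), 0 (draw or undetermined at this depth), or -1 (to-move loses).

p1 X@[XXO/O.X/O..]: (1,1)[XXO/OXX/O..]+1* (2,1)[XXO/O.X/OX.]-1 (2,2)[XXO/O.X/O.X]-1
p2 O@[XXO/OXX/O..]: (2,1)[XXO/OXX/OO.]-1* (2,2)[XXO/OXX/O.O]-1
p3 X@[XXO/OXX/OO.]: (2,2)[XXO/OXX/OOX]+1*
p4 O@[XXO/OXX/OOX] terminal -1; root [XXO/O.X/O..] d9

value(XXO/O.X/O.., X) = +1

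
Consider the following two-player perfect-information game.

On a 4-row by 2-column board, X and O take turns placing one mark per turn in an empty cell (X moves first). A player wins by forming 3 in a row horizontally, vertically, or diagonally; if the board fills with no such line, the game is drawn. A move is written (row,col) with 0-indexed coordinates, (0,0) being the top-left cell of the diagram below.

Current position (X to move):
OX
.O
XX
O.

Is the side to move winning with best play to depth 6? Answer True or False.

ply 1, X at OX/.O/XX/O. | (1,0)=+0→OX/XO/XX/O.*; (3,1)=+0→OX/.O/XX/OX
ply 2, O at OX/XO/XX/O. | (3,1)=+0→OX/XO/XX/OO*
ply 3: OX/XO/XX/OO is terminal +0 (X); from OX/.O/XX/O. depth 6

X winning at [OX/.O/XX/O.]: False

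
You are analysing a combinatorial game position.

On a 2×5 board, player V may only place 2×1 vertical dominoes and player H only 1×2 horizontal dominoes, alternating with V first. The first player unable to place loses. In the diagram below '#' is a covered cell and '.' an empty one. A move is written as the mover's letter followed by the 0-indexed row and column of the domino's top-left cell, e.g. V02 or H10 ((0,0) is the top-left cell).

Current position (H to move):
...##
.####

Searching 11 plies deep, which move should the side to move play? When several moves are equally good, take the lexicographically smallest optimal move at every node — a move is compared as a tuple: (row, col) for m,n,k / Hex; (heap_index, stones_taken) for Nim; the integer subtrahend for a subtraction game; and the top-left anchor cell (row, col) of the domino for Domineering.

ply 1, H at ...##/.#### | H00=+1→##.##/.####*; H01=-1→.####/.####
ply 2: ##.##/.#### is terminal -1 (V); from ...##/.#### depth 11

H's best at [...##/.####]: H00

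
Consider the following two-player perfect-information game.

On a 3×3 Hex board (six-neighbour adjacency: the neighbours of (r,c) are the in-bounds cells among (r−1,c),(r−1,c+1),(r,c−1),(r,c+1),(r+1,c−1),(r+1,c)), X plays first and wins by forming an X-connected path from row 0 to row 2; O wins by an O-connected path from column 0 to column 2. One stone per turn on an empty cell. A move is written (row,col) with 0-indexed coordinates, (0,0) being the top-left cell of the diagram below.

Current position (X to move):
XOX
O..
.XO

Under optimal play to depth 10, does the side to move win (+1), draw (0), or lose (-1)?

[XOX/O../.XO] X move#1: (1,1):+1/XOX/OX./.XO*, (1,2):+1/XOX/O.X/.XO, (2,0):+1/XOX/O../XXO
[XOX/OX./.XO] end (terminal -1, O#2); searched XOX/O../.XO to 10

value(XOX/O../.XO, X) = +1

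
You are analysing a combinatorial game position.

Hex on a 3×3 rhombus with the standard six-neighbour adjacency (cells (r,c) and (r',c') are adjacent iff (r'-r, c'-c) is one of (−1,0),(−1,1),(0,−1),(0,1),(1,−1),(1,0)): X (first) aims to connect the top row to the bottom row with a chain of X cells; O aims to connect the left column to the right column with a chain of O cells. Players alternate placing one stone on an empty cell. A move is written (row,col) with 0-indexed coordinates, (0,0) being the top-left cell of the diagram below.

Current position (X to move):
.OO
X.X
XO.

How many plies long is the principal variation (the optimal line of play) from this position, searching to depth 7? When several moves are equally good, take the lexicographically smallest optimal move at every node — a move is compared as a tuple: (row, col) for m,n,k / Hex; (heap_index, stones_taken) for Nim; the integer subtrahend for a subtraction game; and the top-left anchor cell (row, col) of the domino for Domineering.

PV length from [.OO/X.X/XO.]: 1 ply

p1 X@[.OO/X.X/XO.]: (0,0)[XOO/X.X/XO.]+1* (1,1)[.OO/XXX/XO.]-1 (2,2)[.OO/X.X/XOX]-1
p2 O@[XOO/X.X/XO.] terminal -1; root [.OO/X.X/XO.] d7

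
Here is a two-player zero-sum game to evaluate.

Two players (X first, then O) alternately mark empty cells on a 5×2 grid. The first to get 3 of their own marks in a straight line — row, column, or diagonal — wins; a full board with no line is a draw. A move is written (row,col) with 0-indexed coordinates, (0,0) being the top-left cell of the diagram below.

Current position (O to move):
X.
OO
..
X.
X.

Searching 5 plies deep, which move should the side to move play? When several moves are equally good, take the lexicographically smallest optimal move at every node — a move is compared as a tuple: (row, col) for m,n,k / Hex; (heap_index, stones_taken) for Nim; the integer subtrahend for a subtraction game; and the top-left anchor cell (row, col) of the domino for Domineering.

ply 1, O at X./OO/../X./X. | (0,1)=-1→XO/OO/../X./X.; (2,0)=+0→X./OO/O./X./X.*; (2,1)=-1→X./OO/.O/X./X.; (3,1)=-1→X./OO/../XO/X.; (4,1)=-1→X./OO/../X./XO
ply 2, X at X./OO/O./X./X. | (0,1)=+0→XX/OO/O./X./X.*; (2,1)=+0→X./OO/OX/X./X.; (3,1)=+0→X./OO/O./XX/X.; (4,1)=-1→X./OO/O./X./XX
ply 3, O at XX/OO/O./X./X. | (2,1)=+0→XX/OO/OO/X./X.*; (3,1)=+0→XX/OO/O./XO/X.; (4,1)=+0→XX/OO/O./X./XO
ply 4, X at XX/OO/OO/X./X. | (3,1)=+0→XX/OO/OO/XX/X.*; (4,1)=-1→XX/OO/OO/X./XX
ply 5, O at XX/OO/OO/XX/X. | (4,1)=+0→XX/OO/OO/XX/XO*
ply 6: XX/OO/OO/XX/XO is terminal +0 (X); from X./OO/../X./X. depth 5

O's best at [X./OO/../X./X.]: (2,0)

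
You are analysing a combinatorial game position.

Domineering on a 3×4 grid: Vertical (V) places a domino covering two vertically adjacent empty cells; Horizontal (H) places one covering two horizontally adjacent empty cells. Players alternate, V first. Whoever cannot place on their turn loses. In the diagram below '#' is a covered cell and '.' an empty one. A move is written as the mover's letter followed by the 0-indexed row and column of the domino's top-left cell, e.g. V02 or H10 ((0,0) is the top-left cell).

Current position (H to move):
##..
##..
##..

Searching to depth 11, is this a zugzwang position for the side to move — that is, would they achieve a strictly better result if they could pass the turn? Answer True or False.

zugzwang(##../##../##.., H) = False

p1 H@[##../##../##..]: H02[####/##../##..]-1 H12[##../####/##..]+1* H22[##../##../####]-1
p2 V@[##../####/##..] terminal -1; root [##../##../##..] d11
pass branch (V moves first from the same position):
  | p1 V@[##../##../##..]: V02[###./###./##..]+1* V03[##.#/##.#/##..]+1 V12[##../###./###.]+1 V13[##../##.#/##.#]+1
  | p2 H@[###./###./##..]: H22[###./###./####]-1*
  | p3 V@[###./###./####]: V03[####/####/####]+1*
  | p4 H@[####/####/####] terminal -1; root [##../##../##..] d11
H moving scores +1; H passing scores -1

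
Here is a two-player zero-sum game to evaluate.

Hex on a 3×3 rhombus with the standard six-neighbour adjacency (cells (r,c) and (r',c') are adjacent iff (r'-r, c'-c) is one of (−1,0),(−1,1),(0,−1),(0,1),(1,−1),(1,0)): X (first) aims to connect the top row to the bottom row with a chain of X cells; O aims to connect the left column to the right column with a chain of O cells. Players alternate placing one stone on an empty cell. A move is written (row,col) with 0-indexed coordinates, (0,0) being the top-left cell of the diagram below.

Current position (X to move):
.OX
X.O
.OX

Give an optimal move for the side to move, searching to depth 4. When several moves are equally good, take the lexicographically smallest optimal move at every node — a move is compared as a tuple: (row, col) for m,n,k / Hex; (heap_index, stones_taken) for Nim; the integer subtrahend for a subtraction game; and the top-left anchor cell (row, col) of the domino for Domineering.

p1 X@[.OX/X.O/.OX]: (0,0)[XOX/X.O/.OX]-1 (1,1)[.OX/XXO/.OX]-1 (2,0)[.OX/X.O/XOX]+1*
p2 O@[.OX/X.O/XOX]: (0,0)[OOX/X.O/XOX]-1* (1,1)[.OX/XOO/XOX]-1
p3 X@[OOX/X.O/XOX]: (1,1)[OOX/XXO/XOX]+1*
p4 O@[OOX/XXO/XOX] terminal -1; root [.OX/X.O/.OX] d4

X's best at [.OX/X.O/.OX]: (2,0)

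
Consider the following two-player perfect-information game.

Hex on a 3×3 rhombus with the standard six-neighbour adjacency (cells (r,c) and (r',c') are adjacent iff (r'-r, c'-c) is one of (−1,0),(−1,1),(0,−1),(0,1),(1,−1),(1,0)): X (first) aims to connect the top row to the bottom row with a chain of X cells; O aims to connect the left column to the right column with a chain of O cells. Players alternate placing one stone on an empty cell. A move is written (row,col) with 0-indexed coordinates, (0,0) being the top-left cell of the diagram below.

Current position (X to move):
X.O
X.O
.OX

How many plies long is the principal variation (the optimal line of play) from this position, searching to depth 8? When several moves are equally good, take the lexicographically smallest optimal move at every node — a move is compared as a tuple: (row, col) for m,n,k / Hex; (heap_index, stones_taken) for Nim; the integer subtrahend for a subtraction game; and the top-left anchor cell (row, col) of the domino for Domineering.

ply 1, X at X.O/X.O/.OX | (0,1)=-1→XXO/X.O/.OX; (1,1)=-1→X.O/XXO/.OX; (2,0)=+1→X.O/X.O/XOX*
ply 2: X.O/X.O/XOX is terminal -1 (O); from X.O/X.O/.OX depth 8

PV length from [X.O/X.O/.OX]: 1 ply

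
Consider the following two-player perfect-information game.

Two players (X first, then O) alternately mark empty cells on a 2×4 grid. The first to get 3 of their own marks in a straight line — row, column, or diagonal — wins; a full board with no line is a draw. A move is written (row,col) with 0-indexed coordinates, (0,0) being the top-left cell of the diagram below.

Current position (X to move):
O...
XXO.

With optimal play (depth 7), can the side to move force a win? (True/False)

X winning at [O.../XXO.]: False

[O.../XXO.] X move#1: (0,1):+0/OX../XXO.*, (0,2):+0/O.X./XXO., (0,3):+0/O..X/XXO., (1,3):+0/O.../XXOX
[OX../XXO.] O move#2: (0,2):+0/OXO./XXO.*, (0,3):+0/OX.O/XXO., (1,3):+0/OX../XXOO
[OXO./XXO.] X move#3: (0,3):+0/OXOX/XXO.*, (1,3):+0/OXO./XXOX
[OXOX/XXO.] O move#4: (1,3):+0/OXOX/XXOO*
[OXOX/XXOO] end (terminal +0, X#5); searched O.../XXO. to 7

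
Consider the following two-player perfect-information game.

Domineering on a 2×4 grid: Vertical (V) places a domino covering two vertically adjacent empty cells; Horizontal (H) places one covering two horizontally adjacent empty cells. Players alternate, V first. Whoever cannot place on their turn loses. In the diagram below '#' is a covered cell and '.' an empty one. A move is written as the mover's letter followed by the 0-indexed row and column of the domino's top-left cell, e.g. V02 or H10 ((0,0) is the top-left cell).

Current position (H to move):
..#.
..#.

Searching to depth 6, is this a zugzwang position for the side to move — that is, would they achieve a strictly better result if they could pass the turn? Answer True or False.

zugzwang(..#./..#., H) = False

ply 1, H at ..#./..#. | H00=+1→###./..#.*; H10=+1→..#./###.
ply 2, V at ###./..#. | V03=-1→####/..##*
ply 3, H at ####/..## | H10=+1→####/####*
ply 4: ####/#### is terminal -1 (V); from ..#./..#. depth 6
suppose H passes — search the same position with V to move:
pass> ply 1, V at ..#./..#. | V00=+1→#.#./#.#.*; V01=+1→.##./.##.; V03=-1→..##/..##
pass> ply 2: #.#./#.#. is terminal -1 (H); from ..#./..#. depth 6
for H: play +1, pass -1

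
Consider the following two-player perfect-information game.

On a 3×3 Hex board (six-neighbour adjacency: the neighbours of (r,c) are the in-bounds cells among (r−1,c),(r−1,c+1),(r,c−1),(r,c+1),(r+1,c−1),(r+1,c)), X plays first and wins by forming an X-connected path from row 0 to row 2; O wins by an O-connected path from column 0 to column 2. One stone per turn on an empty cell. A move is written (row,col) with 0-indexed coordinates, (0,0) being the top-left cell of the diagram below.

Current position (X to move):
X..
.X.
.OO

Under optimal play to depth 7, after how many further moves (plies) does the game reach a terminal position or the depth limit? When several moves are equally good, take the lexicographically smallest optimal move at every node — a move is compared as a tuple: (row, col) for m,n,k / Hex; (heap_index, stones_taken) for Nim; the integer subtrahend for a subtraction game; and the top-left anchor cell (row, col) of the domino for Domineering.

PV length from [X../.X./.OO]: 3 plies

p1 X@[X../.X./.OO]: (0,1)[XX./.X./.OO]-1 (0,2)[X.X/.X./.OO]-1 (1,0)[X../XX./.OO]-1 (1,2)[X../.XX/.OO]-1 (2,0)[X../.X./XOO]+1*
p2 O@[X../.X./XOO]: (0,1)[XO./.X./XOO]-1* (0,2)[X.O/.X./XOO]-1 (1,0)[X../OX./XOO]-1 (1,2)[X../.XO/XOO]-1
p3 X@[XO./.X./XOO]: (0,2)[XOX/.X./XOO]+1* (1,0)[XO./XX./XOO]+1 (1,2)[XO./.XX/XOO]+1
p4 O@[XOX/.X./XOO] terminal -1; root [X../.X./.OO] d7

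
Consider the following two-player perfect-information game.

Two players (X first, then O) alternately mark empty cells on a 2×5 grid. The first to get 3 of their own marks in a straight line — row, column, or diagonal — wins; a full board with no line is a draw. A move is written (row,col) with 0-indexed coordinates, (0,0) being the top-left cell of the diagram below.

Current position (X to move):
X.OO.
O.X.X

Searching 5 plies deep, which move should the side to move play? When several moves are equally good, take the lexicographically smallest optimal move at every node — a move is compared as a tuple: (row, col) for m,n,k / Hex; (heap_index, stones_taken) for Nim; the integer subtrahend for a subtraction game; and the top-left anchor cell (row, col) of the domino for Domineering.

[X.OO./O.X.X] X move#1: (0,1):-1/XXOO./O.X.X, (0,4):-1/X.OOX/O.X.X, (1,1):-1/X.OO./OXX.X, (1,3):+1/X.OO./O.XXX*
[X.OO./O.XXX] end (terminal -1, O#2); searched X.OO./O.X.X to 5

X's best at [X.OO./O.X.X]: (1,3)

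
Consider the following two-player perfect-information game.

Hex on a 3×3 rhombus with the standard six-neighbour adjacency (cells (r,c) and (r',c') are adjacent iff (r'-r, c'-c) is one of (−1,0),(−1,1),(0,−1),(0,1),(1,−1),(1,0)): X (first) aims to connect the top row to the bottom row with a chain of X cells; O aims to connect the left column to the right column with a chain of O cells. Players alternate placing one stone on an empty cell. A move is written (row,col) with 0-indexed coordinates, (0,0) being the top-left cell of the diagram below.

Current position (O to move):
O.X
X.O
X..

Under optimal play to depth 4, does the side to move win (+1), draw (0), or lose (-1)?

value(O.X/X.O/X.., O) = -1

[O.X/X.O/X..] O move#1: (0,1):-1/OOX/X.O/X..*, (1,1):-1/O.X/XOO/X.., (2,1):-1/O.X/X.O/XO., (2,2):-1/O.X/X.O/X.O
[OOX/X.O/X..] X move#2: (1,1):+1/OOX/XXO/X..*, (2,1):-1/OOX/X.O/XX., (2,2):-1/OOX/X.O/X.X
[OOX/XXO/X..] end (terminal -1, O#3); searched O.X/X.O/X.. to 4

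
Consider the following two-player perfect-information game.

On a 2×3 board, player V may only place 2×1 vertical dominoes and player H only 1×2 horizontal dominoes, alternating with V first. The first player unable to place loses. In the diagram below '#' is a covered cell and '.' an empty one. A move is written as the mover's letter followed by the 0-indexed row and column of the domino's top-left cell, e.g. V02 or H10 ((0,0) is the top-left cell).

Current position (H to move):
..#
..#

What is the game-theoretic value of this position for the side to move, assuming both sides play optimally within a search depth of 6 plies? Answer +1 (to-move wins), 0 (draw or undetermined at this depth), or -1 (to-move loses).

ply 1, H at ..#/..# | H00=+1→###/..#*; H10=+1→..#/###
ply 2: ###/..# is terminal -1 (V); from ..#/..# depth 6

value(..#/..#, H) = +1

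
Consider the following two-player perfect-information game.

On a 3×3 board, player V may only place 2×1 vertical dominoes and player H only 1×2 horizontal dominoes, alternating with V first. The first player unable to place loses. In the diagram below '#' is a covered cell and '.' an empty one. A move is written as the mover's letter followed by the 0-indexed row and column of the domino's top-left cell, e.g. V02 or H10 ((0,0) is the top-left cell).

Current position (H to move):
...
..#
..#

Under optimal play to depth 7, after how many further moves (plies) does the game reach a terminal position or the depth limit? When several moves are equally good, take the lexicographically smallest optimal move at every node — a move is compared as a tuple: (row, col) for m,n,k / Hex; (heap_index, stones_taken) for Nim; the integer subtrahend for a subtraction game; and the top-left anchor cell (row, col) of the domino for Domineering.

PV length from [.../..#/..#]: 1 ply

[.../..#/..#] H move#1: H00:-1/##./..#/..#, H01:-1/.##/..#/..#, H10:+1/.../###/..#*, H20:-1/.../..#/###
[.../###/..#] end (terminal -1, V#2); searched .../..#/..# to 7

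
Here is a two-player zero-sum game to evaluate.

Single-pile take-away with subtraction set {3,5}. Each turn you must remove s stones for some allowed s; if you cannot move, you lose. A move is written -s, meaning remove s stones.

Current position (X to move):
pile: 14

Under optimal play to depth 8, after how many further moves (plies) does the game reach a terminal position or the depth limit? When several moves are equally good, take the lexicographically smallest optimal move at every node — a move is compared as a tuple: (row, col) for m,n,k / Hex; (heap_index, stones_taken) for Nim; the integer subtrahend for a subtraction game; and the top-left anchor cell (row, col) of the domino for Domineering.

p1 X@[14]: -3[11]-1 -5[9]+1*
p2 O@[9]: -3[6]-1* -5[4]-1
p3 X@[6]: -3[3]-1 -5[1]+1*
p4 O@[1] terminal -1; root [14] d8

PV length from [14]: 3 plies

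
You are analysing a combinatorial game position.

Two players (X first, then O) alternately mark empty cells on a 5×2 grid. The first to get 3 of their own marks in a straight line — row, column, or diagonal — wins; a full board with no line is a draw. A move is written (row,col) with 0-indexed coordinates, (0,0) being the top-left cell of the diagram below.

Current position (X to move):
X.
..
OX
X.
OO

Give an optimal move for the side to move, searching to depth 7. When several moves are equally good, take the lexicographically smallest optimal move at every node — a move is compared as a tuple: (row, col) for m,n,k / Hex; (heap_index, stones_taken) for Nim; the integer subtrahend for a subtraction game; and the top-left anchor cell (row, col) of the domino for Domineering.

X's best at [X./../OX/X./OO]: (1,1)

ply 1, X at X./../OX/X./OO | (0,1)=+0→XX/../OX/X./OO; (1,0)=+0→X./X./OX/X./OO; (1,1)=+1→X./.X/OX/X./OO*; (3,1)=+0→X./../OX/XX/OO
ply 2, O at X./.X/OX/X./OO | (0,1)=-1→XO/.X/OX/X./OO*; (1,0)=-1→X./OX/OX/X./OO; (3,1)=-1→X./.X/OX/XO/OO
ply 3, X at XO/.X/OX/X./OO | (1,0)=+0→XO/XX/OX/X./OO; (3,1)=+1→XO/.X/OX/XX/OO*
ply 4: XO/.X/OX/XX/OO is terminal -1 (O); from X./../OX/X./OO depth 7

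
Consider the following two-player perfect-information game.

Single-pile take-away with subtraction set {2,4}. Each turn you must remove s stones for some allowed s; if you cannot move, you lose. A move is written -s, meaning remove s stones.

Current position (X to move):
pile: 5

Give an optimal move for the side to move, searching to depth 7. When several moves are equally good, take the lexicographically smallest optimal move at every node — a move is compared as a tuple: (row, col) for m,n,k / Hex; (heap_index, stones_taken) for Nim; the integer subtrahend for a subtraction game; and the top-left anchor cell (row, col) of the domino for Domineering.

p1 X@[5]: -2[3]-1 -4[1]+1*
p2 O@[1] terminal -1; root [5] d7

X's best at [5]: -4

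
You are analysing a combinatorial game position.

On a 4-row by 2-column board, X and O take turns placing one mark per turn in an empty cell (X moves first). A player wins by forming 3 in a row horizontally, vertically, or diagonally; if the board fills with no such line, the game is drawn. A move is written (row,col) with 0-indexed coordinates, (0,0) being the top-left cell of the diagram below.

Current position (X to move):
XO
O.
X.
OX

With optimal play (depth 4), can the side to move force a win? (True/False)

p1 X@[XO/O./X./OX]: (1,1)[XO/OX/X./OX]+0* (2,1)[XO/O./XX/OX]+0
p2 O@[XO/OX/X./OX]: (2,1)[XO/OX/XO/OX]+0*
p3 X@[XO/OX/XO/OX] terminal +0; root [XO/O./X./OX] d4

X winning at [XO/O./X./OX]: False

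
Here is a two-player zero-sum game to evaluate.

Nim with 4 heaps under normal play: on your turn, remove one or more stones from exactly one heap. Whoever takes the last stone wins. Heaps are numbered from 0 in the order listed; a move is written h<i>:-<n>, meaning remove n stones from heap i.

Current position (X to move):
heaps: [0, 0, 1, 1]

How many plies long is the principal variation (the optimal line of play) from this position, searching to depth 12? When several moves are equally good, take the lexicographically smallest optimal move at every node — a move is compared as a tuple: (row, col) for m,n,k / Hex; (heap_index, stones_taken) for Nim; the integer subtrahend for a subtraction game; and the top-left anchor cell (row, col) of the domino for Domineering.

[(0,0,1,1)] X move#1: h2:-1:-1/(0,0,0,1)*, h3:-1:-1/(0,0,1,0)
[(0,0,0,1)] O move#2: h3:-1:+1/(0,0,0,0)*
[(0,0,0,0)] end (terminal -1, X#3); searched (0,0,1,1) to 12

PV length from [(0,0,1,1)]: 2 plies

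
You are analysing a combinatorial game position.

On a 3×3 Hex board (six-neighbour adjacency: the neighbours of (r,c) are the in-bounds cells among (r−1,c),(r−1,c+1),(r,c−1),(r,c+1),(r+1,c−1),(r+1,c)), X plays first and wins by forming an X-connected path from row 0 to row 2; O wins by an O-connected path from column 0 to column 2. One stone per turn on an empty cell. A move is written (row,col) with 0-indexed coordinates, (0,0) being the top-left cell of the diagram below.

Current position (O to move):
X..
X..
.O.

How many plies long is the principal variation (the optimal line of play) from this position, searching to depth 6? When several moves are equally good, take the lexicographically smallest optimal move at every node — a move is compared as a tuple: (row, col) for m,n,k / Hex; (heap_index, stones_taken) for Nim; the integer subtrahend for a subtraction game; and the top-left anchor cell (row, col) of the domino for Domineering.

PV length from [X../X../.O.]: 5 plies

ply 1, O at X../X../.O. | (0,1)=-1→XO./X../.O.; (0,2)=-1→X.O/X../.O.; (1,1)=-1→X../XO./.O.; (1,2)=-1→X../X.O/.O.; (2,0)=+1→X../X../OO.*; (2,2)=-1→X../X../.OO
ply 2, X at X../X../OO. | (0,1)=-1→XX./X../OO.*; (0,2)=-1→X.X/X../OO.; (1,1)=-1→X../XX./OO.; (1,2)=-1→X../X.X/OO.; (2,2)=-1→X../X../OOX
ply 3, O at XX./X../OO. | (0,2)=+1→XXO/X../OO.*; (1,1)=+1→XX./XO./OO.; (1,2)=+1→XX./X.O/OO.; (2,2)=+1→XX./X../OOO
ply 4, X at XXO/X../OO. | (1,1)=-1→XXO/XX./OO.*; (1,2)=-1→XXO/X.X/OO.; (2,2)=-1→XXO/X../OOX
ply 5, O at XXO/XX./OO. | (1,2)=+1→XXO/XXO/OO.*; (2,2)=+1→XXO/XX./OOO
ply 6: XXO/XXO/OO. is terminal -1 (X); from X../X../.O. depth 6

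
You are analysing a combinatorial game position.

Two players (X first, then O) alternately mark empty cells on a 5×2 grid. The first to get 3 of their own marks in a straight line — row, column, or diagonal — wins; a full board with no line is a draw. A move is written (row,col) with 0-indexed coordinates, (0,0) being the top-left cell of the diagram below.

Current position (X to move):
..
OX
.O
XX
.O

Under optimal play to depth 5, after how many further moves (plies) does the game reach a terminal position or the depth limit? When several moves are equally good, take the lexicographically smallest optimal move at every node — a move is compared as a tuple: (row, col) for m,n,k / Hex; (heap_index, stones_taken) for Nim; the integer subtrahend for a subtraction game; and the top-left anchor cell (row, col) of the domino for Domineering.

ply 1, X at ../OX/.O/XX/.O | (0,0)=+0→X./OX/.O/XX/.O*; (0,1)=+0→.X/OX/.O/XX/.O; (2,0)=+0→../OX/XO/XX/.O; (4,0)=+0→../OX/.O/XX/XO
ply 2, O at X./OX/.O/XX/.O | (0,1)=+0→XO/OX/.O/XX/.O*; (2,0)=+0→X./OX/OO/XX/.O; (4,0)=+0→X./OX/.O/XX/OO
ply 3, X at XO/OX/.O/XX/.O | (2,0)=+0→XO/OX/XO/XX/.O*; (4,0)=+0→XO/OX/.O/XX/XO
ply 4, O at XO/OX/XO/XX/.O | (4,0)=+0→XO/OX/XO/XX/OO*
ply 5: XO/OX/XO/XX/OO is terminal +0 (X); from ../OX/.O/XX/.O depth 5

PV length from [../OX/.O/XX/.O]: 4 plies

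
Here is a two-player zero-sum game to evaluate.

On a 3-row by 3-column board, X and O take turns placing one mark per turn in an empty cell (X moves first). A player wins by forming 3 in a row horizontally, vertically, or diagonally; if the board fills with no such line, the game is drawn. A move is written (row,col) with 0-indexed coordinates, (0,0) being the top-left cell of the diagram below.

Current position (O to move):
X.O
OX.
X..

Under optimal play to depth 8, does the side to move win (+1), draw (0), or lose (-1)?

value(X.O/OX./X.., O) = 0

ply 1, O at X.O/OX./X.. | (0,1)=-1→XOO/OX./X..; (1,2)=-1→X.O/OXO/X..; (2,1)=-1→X.O/OX./XO.; (2,2)=+0→X.O/OX./X.O*
ply 2, X at X.O/OX./X.O | (0,1)=-1→XXO/OX./X.O; (1,2)=+0→X.O/OXX/X.O*; (2,1)=-1→X.O/OX./XXO
ply 3, O at X.O/OXX/X.O | (0,1)=+0→XOO/OXX/X.O*; (2,1)=+0→X.O/OXX/XOO
ply 4, X at XOO/OXX/X.O | (2,1)=+0→XOO/OXX/XXO*
ply 5: XOO/OXX/XXO is terminal +0 (O); from X.O/OX./X.. depth 8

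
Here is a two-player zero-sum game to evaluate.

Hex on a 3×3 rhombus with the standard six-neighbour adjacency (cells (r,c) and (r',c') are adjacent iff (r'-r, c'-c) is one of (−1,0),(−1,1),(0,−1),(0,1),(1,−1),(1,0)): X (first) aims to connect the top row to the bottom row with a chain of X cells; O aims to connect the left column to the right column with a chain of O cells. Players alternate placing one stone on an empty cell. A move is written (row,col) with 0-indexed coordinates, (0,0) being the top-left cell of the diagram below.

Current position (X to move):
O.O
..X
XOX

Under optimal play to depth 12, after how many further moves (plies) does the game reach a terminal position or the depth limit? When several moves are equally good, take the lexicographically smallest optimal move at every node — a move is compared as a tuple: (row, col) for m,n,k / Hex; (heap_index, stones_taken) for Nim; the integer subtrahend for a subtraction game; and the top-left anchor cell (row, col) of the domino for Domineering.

PV length from [O.O/..X/XOX]: 3 plies

p1 X@[O.O/..X/XOX]: (0,1)[OXO/..X/XOX]+1* (1,0)[O.O/X.X/XOX]-1 (1,1)[O.O/.XX/XOX]-1
p2 O@[OXO/..X/XOX]: (1,0)[OXO/O.X/XOX]-1* (1,1)[OXO/.OX/XOX]-1
p3 X@[OXO/O.X/XOX]: (1,1)[OXO/OXX/XOX]+1*
p4 O@[OXO/OXX/XOX] terminal -1; root [O.O/..X/XOX] d12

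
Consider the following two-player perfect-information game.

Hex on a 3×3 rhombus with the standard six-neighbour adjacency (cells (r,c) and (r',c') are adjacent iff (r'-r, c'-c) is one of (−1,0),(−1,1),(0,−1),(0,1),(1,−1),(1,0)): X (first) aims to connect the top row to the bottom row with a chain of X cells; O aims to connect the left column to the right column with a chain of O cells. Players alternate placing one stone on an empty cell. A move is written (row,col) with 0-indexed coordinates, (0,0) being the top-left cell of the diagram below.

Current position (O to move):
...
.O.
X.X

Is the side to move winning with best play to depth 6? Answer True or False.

O winning at [.../.O./X.X]: True

p1 O@[.../.O./X.X]: (0,0)[O../.O./X.X]+1* (0,1)[.O./.O./X.X]+1 (0,2)[..O/.O./X.X]-1 (1,0)[.../OO./X.X]+1 (1,2)[.../.OO/X.X]-1 (2,1)[.../.O./XOX]-1
p2 X@[O../.O./X.X]: (0,1)[OX./.O./X.X]-1* (0,2)[O.X/.O./X.X]-1 (1,0)[O../XO./X.X]-1 (1,2)[O../.OX/X.X]-1 (2,1)[O../.O./XXX]-1
p3 O@[OX./.O./X.X]: (0,2)[OXO/.O./X.X]-1 (1,0)[OX./OO./X.X]+1* (1,2)[OX./.OO/X.X]-1 (2,1)[OX./.O./XOX]-1
p4 X@[OX./OO./X.X]: (0,2)[OXX/OO./X.X]-1* (1,2)[OX./OOX/X.X]-1 (2,1)[OX./OO./XXX]-1
p5 O@[OXX/OO./X.X]: (1,2)[OXX/OOO/X.X]+1* (2,1)[OXX/OO./XOX]-1
p6 X@[OXX/OOO/X.X] terminal -1; root [.../.O./X.X] d6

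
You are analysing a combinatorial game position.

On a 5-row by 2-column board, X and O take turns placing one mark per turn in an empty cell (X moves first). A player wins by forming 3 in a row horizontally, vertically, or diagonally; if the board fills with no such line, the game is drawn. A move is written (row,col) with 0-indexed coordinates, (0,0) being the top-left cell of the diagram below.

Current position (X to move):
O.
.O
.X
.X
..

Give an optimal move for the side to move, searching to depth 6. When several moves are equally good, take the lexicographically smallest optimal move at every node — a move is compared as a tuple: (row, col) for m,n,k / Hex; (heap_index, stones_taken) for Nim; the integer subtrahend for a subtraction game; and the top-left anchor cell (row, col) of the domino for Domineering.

[O./.O/.X/.X/..] X move#1: (0,1):+0/OX/.O/.X/.X/.., (1,0):+0/O./XO/.X/.X/.., (2,0):+1/O./.O/XX/.X/..*, (3,0):+1/O./.O/.X/XX/.., (4,0):+0/O./.O/.X/.X/X., (4,1):+1/O./.O/.X/.X/.X
[O./.O/XX/.X/..] O move#2: (0,1):-1/OO/.O/XX/.X/..*, (1,0):-1/O./OO/XX/.X/.., (3,0):-1/O./.O/XX/OX/.., (4,0):-1/O./.O/XX/.X/O., (4,1):-1/O./.O/XX/.X/.O
[OO/.O/XX/.X/..] X move#3: (1,0):+1/OO/XO/XX/.X/..*, (3,0):+1/OO/.O/XX/XX/.., (4,0):+1/OO/.O/XX/.X/X., (4,1):+1/OO/.O/XX/.X/.X
[OO/XO/XX/.X/..] O move#4: (3,0):-1/OO/XO/XX/OX/..*, (4,0):-1/OO/XO/XX/.X/O., (4,1):-1/OO/XO/XX/.X/.O
[OO/XO/XX/OX/..] X move#5: (4,0):+0/OO/XO/XX/OX/X., (4,1):+1/OO/XO/XX/OX/.X*
[OO/XO/XX/OX/.X] end (terminal -1, O#6); searched O./.O/.X/.X/.. to 6

X's best at [O./.O/.X/.X/..]: (2,0)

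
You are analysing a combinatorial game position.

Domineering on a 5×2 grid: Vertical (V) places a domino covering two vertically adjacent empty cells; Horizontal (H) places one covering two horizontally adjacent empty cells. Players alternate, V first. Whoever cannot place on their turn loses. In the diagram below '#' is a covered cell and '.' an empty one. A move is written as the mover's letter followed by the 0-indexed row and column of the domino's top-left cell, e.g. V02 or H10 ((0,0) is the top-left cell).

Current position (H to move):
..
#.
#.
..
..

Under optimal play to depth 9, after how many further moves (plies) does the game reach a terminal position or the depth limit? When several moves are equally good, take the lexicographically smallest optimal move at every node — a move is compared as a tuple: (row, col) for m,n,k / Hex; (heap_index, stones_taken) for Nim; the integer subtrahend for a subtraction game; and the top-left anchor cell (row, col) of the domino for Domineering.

PV length from [../#./#./../..]: 3 plies

p1 H@[../#./#./../..]: H00[##/#./#./../..]-1 H30[../#./#./##/..]+1* H40[../#./#./../##]+1
p2 V@[../#./#./##/..]: V01[.#/##/#./##/..]-1* V11[../##/##/##/..]-1
p3 H@[.#/##/#./##/..]: H40[.#/##/#./##/##]+1*
p4 V@[.#/##/#./##/##] terminal -1; root [../#./#./../..] d9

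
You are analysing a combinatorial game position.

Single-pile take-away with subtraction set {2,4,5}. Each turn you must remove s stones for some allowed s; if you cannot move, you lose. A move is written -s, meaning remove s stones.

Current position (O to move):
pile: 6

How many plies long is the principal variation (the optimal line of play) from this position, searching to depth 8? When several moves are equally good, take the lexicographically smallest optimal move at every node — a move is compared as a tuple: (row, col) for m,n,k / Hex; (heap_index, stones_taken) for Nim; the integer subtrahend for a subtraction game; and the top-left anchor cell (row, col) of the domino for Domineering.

ply 1, O at 6 | -2=-1→4; -4=-1→2; -5=+1→1*
ply 2: 1 is terminal -1 (X); from 6 depth 8

PV length from [6]: 1 ply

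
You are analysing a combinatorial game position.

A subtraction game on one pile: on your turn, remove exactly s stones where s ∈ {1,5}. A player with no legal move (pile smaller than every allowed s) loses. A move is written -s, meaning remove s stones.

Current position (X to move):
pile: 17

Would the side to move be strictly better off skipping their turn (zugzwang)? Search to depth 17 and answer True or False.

p1 X@[17]: -1[16]+1* -5[12]+1
p2 O@[16]: -1[15]-1* -5[11]-1
p3 X@[15]: -1[14]+1* -5[10]+1
p4 O@[14]: -1[13]-1* -5[9]-1
p5 X@[13]: -1[12]+1* -5[8]+1
p6 O@[12]: -1[11]-1* -5[7]-1
p7 X@[11]: -1[10]+1* -5[6]+1
p8 O@[10]: -1[9]-1* -5[5]-1
p9 X@[9]: -1[8]+1* -5[4]+1
p10 O@[8]: -1[7]-1* -5[3]-1
p11 X@[7]: -1[6]+1* -5[2]+1
p12 O@[6]: -1[5]-1* -5[1]-1
p13 X@[5]: -1[4]+1* -5[0]+1
p14 O@[4]: -1[3]-1*
p15 X@[3]: -1[2]+1*
p16 O@[2]: -1[1]-1*
p17 X@[1]: -1[0]+1*
p18 O@[0] terminal -1; root [17] d17
suppose X passes — search the same position with O to move:
pass> p1 O@[17]: -1[16]+1* -5[12]+1
pass> p2 X@[16]: -1[15]-1* -5[11]-1
pass> p3 O@[15]: -1[14]+1* -5[10]+1
pass> p4 X@[14]: -1[13]-1* -5[9]-1
pass> p5 O@[13]: -1[12]+1* -5[8]+1
pass> p6 X@[12]: -1[11]-1* -5[7]-1
pass> p7 O@[11]: -1[10]+1* -5[6]+1
pass> p8 X@[10]: -1[9]-1* -5[5]-1
pass> p9 O@[9]: -1[8]+1* -5[4]+1
pass> p10 X@[8]: -1[7]-1* -5[3]-1
pass> p11 O@[7]: -1[6]+1* -5[2]+1
pass> p12 X@[6]: -1[5]-1* -5[1]-1
pass> p13 O@[5]: -1[4]+1* -5[0]+1
pass> p14 X@[4]: -1[3]-1*
pass> p15 O@[3]: -1[2]+1*
pass> p16 X@[2]: -1[1]-1*
pass> p17 O@[1]: -1[0]+1*
pass> p18 X@[0] terminal -1; root [17] d17
for X: play +1, pass -1

zugzwang(17, X) = False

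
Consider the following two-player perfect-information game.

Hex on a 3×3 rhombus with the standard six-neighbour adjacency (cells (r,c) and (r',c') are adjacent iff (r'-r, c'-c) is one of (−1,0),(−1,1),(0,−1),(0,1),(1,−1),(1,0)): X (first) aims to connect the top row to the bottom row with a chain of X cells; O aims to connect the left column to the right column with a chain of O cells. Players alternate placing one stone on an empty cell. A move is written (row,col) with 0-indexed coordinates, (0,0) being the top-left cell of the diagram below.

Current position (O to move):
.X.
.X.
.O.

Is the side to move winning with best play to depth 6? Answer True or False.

O winning at [.X./.X./.O.]: True

ply 1, O at .X./.X./.O. | (0,0)=-1→OX./.X./.O.; (0,2)=-1→.XO/.X./.O.; (1,0)=-1→.X./OX./.O.; (1,2)=-1→.X./.XO/.O.; (2,0)=+1→.X./.X./OO.*; (2,2)=-1→.X./.X./.OO
ply 2, X at .X./.X./OO. | (0,0)=-1→XX./.X./OO.*; (0,2)=-1→.XX/.X./OO.; (1,0)=-1→.X./XX./OO.; (1,2)=-1→.X./.XX/OO.; (2,2)=-1→.X./.X./OOX
ply 3, O at XX./.X./OO. | (0,2)=+1→XXO/.X./OO.*; (1,0)=+1→XX./OX./OO.; (1,2)=+1→XX./.XO/OO.; (2,2)=+1→XX./.X./OOO
ply 4, X at XXO/.X./OO. | (1,0)=-1→XXO/XX./OO.*; (1,2)=-1→XXO/.XX/OO.; (2,2)=-1→XXO/.X./OOX
ply 5, O at XXO/XX./OO. | (1,2)=+1→XXO/XXO/OO.*; (2,2)=+1→XXO/XX./OOO
ply 6: XXO/XXO/OO. is terminal -1 (X); from .X./.X./.O. depth 6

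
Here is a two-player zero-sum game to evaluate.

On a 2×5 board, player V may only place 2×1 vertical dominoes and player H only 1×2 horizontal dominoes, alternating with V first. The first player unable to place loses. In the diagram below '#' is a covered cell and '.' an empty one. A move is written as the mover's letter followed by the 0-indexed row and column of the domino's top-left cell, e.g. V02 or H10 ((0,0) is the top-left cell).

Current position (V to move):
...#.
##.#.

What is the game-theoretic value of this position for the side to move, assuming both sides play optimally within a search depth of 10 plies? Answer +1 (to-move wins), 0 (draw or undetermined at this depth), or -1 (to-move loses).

ply 1, V at ...#./##.#. | V02=+1→..##./####.*; V04=-1→...##/##.##
ply 2, H at ..##./####. | H00=-1→####./####.*
ply 3, V at ####./####. | V04=+1→#####/#####*
ply 4: #####/##### is terminal -1 (H); from ...#./##.#. depth 10

value(...#./##.#., V) = +1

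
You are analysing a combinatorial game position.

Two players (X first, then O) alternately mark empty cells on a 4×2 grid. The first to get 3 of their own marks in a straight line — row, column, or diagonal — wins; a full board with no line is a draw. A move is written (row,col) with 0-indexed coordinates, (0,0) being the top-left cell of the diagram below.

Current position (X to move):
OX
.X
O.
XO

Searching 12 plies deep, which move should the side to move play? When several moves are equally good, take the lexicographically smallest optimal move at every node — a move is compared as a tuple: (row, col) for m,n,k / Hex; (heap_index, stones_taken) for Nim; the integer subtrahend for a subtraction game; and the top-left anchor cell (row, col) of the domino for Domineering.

X's best at [OX/.X/O./XO]: (2,1)

[OX/.X/O./XO] X move#1: (1,0):+0/OX/XX/O./XO, (2,1):+1/OX/.X/OX/XO*
[OX/.X/OX/XO] end (terminal -1, O#2); searched OX/.X/O./XO to 12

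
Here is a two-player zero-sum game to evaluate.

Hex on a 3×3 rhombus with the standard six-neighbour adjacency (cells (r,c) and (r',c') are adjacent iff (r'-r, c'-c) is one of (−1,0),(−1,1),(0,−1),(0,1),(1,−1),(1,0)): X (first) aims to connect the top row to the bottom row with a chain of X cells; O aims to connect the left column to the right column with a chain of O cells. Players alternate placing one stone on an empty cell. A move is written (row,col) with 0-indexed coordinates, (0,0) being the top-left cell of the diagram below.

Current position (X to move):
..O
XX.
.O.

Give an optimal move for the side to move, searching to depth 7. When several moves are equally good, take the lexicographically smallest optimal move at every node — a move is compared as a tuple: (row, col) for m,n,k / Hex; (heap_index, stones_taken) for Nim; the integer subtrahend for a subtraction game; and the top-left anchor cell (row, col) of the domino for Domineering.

p1 X@[..O/XX./.O.]: (0,0)[X.O/XX./.O.]-1 (0,1)[.XO/XX./.O.]-1 (1,2)[..O/XXX/.O.]+1* (2,0)[..O/XX./XO.]+1 (2,2)[..O/XX./.OX]+1
p2 O@[..O/XXX/.O.]: (0,0)[O.O/XXX/.O.]-1* (0,1)[.OO/XXX/.O.]-1 (2,0)[..O/XXX/OO.]-1 (2,2)[..O/XXX/.OO]-1
p3 X@[O.O/XXX/.O.]: (0,1)[OXO/XXX/.O.]+1* (2,0)[O.O/XXX/XO.]-1 (2,2)[O.O/XXX/.OX]-1
p4 O@[OXO/XXX/.O.]: (2,0)[OXO/XXX/OO.]-1* (2,2)[OXO/XXX/.OO]-1
p5 X@[OXO/XXX/OO.]: (2,2)[OXO/XXX/OOX]+1*
p6 O@[OXO/XXX/OOX] terminal -1; root [..O/XX./.O.] d7

X's best at [..O/XX./.O.]: (1,2)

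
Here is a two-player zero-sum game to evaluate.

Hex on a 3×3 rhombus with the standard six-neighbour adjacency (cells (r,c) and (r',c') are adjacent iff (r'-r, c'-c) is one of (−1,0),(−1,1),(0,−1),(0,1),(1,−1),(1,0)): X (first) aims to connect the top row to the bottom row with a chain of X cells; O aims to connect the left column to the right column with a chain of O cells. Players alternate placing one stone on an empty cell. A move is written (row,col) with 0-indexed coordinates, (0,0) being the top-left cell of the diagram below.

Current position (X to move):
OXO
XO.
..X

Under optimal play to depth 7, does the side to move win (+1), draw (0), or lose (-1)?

value(OXO/XO./..X, X) = +1

[OXO/XO./..X] X move#1: (1,2):-1/OXO/XOX/..X, (2,0):+1/OXO/XO./X.X*, (2,1):-1/OXO/XO./.XX
[OXO/XO./X.X] end (terminal -1, O#2); searched OXO/XO./..X to 7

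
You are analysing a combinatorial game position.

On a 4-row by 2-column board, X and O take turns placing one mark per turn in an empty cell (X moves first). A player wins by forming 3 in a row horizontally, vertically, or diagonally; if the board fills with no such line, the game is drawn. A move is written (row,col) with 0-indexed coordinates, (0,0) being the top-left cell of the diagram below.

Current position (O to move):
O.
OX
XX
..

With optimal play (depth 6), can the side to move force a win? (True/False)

O winning at [O./OX/XX/..]: False

[O./OX/XX/..] O move#1: (0,1):-1/OO/OX/XX/..*, (3,0):-1/O./OX/XX/O., (3,1):-1/O./OX/XX/.O
[OO/OX/XX/..] X move#2: (3,0):+0/OO/OX/XX/X., (3,1):+1/OO/OX/XX/.X*
[OO/OX/XX/.X] end (terminal -1, O#3); searched O./OX/XX/.. to 6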